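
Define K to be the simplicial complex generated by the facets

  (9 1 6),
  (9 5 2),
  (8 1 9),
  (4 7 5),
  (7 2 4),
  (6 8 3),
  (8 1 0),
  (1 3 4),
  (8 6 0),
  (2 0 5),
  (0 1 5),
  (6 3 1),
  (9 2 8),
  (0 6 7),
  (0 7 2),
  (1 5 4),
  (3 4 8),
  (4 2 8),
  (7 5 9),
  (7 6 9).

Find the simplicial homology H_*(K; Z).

H_0 ≅ Z,  H_1 ≅ Z ⊕ Z/2Z,  H_2 = 0.

We work with the vertex ordering 0 < 1 < 2 < 3 < 4 < 5 < 6 < 7 < 8 < 9. The simplices of K, each written with vertices in increasing order, are:

  0-simplices (10): [0], [1], [2], [3], [4], [5], [6], [7], [8], [9]
  1-simplices (30): (30 of them)
  2-simplices (20): (20 of them)

so the chain groups are C_0 ≅ Z^10, C_1 ≅ Z^30, C_2 ≅ Z^20.

Boundary ∂_1: C_1 → C_0 sends each edge [p,q] (with p < q) to q − p. For instance
  ∂[5,7] = [7] − [5].
The 10×30 boundary matrix has rank 9 and Smith normal form diag(1,1,1,1,1,1,1,1,1).

∂_2: C_2 → C_1 sends each 2-simplex [p,q,r] to [q,r] − [p,r] + [p,q]. For instance
  ∂[0,6,7] = [6,7] − [0,7] + [0,6],
  ∂[0,1,5] = [1,5] − [0,5] + [0,1].
As a 30×20 matrix over Z this has rank 20, with invariant factors (1,1,1,1,1,1,1,1,1,1,1,1,1,1,1,1,1,1,1,2).

Reading off H_k = ker ∂_k / im ∂_{k+1}:

  H_0: rank C_0 − rank ∂_1 = 10 − 9 = 1, and the invariant factors of ∂_1 are all 1, so H_0 = Z.
  H_1: rank ker ∂_1 − rank ∂_2 = (30 − 9) − 20 = 1, and ∂_2 has invariant factor 2 > 1, so H_1 = Z ⊕ Z/2Z.
  H_2: rank ker ∂_2 − rank ∂_3 = (20 − 20) − 0 = 0, and there is no ∂_3, so H_2 = 0.

As a check, the Euler characteristic is 10 − 30 + 20 = 0, which agrees with 1 − 1 + 0 = 0.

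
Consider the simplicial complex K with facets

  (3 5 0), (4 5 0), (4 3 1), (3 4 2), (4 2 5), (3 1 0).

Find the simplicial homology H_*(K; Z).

H_0 = Z,  H_1 = Z,  H_2 = 0.

We work with the vertex ordering 0 < 1 < 2 < 3 < 4 < 5. The simplices of K, each written with vertices in increasing order, are:

  0-simplices (6): [0], [1], [2], [3], [4], [5]
  1-simplices (12): [0,1], [0,3], [0,4], [0,5], [1,3], [1,4], [2,3], [2,4], [2,5], [3,4], [3,5], [4,5]
  2-simplices (6): [0,1,3], [0,3,5], [0,4,5], [1,3,4], [2,3,4], [2,4,5]

giving chain groups C_0 ≅ Z^6, C_1 ≅ Z^12, C_2 ≅ Z^6.

The boundary map ∂_1: C_1 → C_0 sends each edge [p,q] (with p < q) to q − p. For instance
  ∂[0,3] = [3] − [0].
As a 6×12 matrix over Z this has rank 5, with invariant factors (1,1,1,1,1).

Boundary ∂_2: C_2 → C_1 maps a triangle to the signed sum of its edges. For instance
  ∂[0,1,3] = [1,3] − [0,3] + [0,1],
  ∂[2,4,5] = [4,5] − [2,5] + [2,4].
As a 12×6 matrix over Z this has rank 6, with invariant factors (1,1,1,1,1,1).

Computing H_k = (kernel of ∂_k) / (image of ∂_{k+1}):

  H_0: rank C_0 − rank ∂_1 = 6 − 5 = 1, and the invariant factors of ∂_1 are all 1, so H_0 ≅ Z.
  H_1: rank ker ∂_1 − rank ∂_2 = (12 − 5) − 6 = 1, and the invariant factors of ∂_2 are all 1, so H_1 ≅ Z.
  H_2: rank ker ∂_2 − rank ∂_3 = (6 − 6) − 0 = 0, and there is no ∂_3, so H_2 ≅ 0.

As a check, the Euler characteristic is 6 − 12 + 6 = 0, which agrees with 1 − 1 + 0 = 0.
(K is a triangulation of the cylinder S^1 x I.)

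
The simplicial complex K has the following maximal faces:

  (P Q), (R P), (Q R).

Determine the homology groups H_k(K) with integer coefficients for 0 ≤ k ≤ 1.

Fix the vertex order P < Q < R and write every simplex with vertices in increasing order. Then dim K = 1 and the simplices of K are:

  0-simplices (3): P, Q, R
  1-simplices (3): PQ, PR, QR

giving chain groups C_0 ≅ Z^3, C_1 ≅ Z^3.

Boundary ∂_1: C_1 → C_0 maps an edge to its endpoints' difference, ∂[p,q] = q − p. For instance
  ∂PR = R − P.
The 3×3 boundary matrix has rank 2 and Smith normal form diag(1,1).

Now H_k = ker ∂_k / im ∂_{k+1}, so:

  H_0: rank C_0 − rank ∂_1 = 3 − 2 = 1, and the invariant factors of ∂_1 are all 1, so H_0 ≅ Z.
  H_1: rank ker ∂_1 − rank ∂_2 = (3 − 2) − 0 = 1, and there is no ∂_2, so H_1 ≅ Z.

H_0 = Z,  H_1 = Z.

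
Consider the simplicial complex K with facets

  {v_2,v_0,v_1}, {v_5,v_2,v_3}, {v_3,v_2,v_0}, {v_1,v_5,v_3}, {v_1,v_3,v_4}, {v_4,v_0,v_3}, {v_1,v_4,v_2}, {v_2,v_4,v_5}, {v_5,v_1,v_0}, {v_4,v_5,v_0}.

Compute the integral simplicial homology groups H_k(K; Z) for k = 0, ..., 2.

H_0 = Z,  H_1 = Z/2,  H_2 = 0.

Fix the vertex order v_0 < v_1 < v_2 < v_3 < v_4 < v_5 and write every simplex with vertices in increasing order. Then dim K = 2 and the simplices of K are:

  0-simplices (6): [v_0], [v_1], [v_2], [v_3], [v_4], [v_5]
  1-simplices (15): (15 of them)
  2-simplices (10): [v_0,v_1,v_2], [v_0,v_1,v_5], [v_0,v_2,v_3], [v_0,v_3,v_4], [v_0,v_4,v_5], [v_1,v_2,v_4], [v_1,v_3,v_4], [v_1,v_3,v_5], [v_2,v_3,v_5], [v_2,v_4,v_5]

so the chain groups are C_0 ≅ Z^6, C_1 ≅ Z^15, C_2 ≅ Z^10.

The boundary map ∂_1: C_1 → C_0 sends each edge [p,q] (with p < q) to q − p.
The 6×15 boundary matrix has rank 5 and Smith normal form diag(1,1,1,1,1).

Boundary ∂_2: C_2 → C_1 maps a triangle to the signed sum of its edges. For instance
  ∂[v_1,v_2,v_4] = [v_2,v_4] − [v_1,v_4] + [v_1,v_2],
  ∂[v_2,v_4,v_5] = [v_4,v_5] − [v_2,v_5] + [v_2,v_4].
As a 15×10 matrix over Z this has rank 10, with invariant factors (1,1,1,1,1,1,1,1,1,2).

Now H_k = ker ∂_k / im ∂_{k+1}, so:

  H_0: rank C_0 − rank ∂_1 = 6 − 5 = 1, and the invariant factors of ∂_1 are all 1, so H_0 ≅ Z.
  H_1: rank ker ∂_1 − rank ∂_2 = (15 − 5) − 10 = 0, and ∂_2 has invariant factor 2 > 1, so H_1 ≅ Z/2.
  H_2: rank ker ∂_2 − rank ∂_3 = (10 − 10) − 0 = 0, and there is no ∂_3, so H_2 ≅ 0.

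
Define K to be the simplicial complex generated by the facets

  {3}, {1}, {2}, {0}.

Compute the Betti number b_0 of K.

Fix the vertex order 0 < 1 < 2 < 3 and write every simplex with vertices in increasing order. Then dim K = 0 and the simplices of K are:

  0-simplices (4): [0], [1], [2], [3]

so the chain groups are C_0 ≅ Z^4.

Now H_k = ker ∂_k / im ∂_{k+1}, so:

  H_0: rank C_0 − rank ∂_1 = 4 − 0 = 4, and there is no ∂_1, so H_0 = Z^4.

(K is a triangulation of a set of 4 points.)

Hence the Betti numbers are b_0 = 4.

b_0 = 4.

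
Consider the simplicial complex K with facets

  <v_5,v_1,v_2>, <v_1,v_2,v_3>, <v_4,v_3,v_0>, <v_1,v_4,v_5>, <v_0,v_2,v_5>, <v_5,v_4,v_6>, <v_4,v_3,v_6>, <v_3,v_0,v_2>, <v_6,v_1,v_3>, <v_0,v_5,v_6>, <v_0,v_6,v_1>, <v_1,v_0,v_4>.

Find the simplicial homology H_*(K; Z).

K has 7 vertices, 18 edges, 12 triangles.
rank ∂_0 = 0, rank ∂_1 = 6 ⇒ b_0 = 7 − 0 − 6 = 1; all invariant factors of ∂_1 are 1 so no torsion. So H_0 = Z.
rank ∂_1 = 6, rank ∂_2 = 12 ⇒ b_1 = 18 − 6 − 12 = 0; ∂_2 has invariant factor(s) [2] giving torsion. So H_1 = Z/2Z.
rank ∂_2 = 12, rank ∂_3 = 0 ⇒ b_2 = 12 − 12 − 0 = 0. So H_2 = 0.

H_0 = Z,  H_1 = Z/2Z,  H_2 = 0.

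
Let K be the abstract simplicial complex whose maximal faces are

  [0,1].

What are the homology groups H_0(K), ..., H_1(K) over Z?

H_0 = Z,  H_1 = 0.

We work with the vertex ordering 0 < 1. The simplices of K, each written with vertices in increasing order, are:

  0-simplices (2): [0], [1]
  1-simplices (1): [0,1]

so the chain groups are C_0 ≅ Z^2, C_1 ≅ Z^1.

Boundary ∂_1: C_1 → C_0 is given by ∂[p,q] = [q] − [p]. For instance
  ∂[0,1] = [1] − [0].
As a 2×1 matrix over Z this has rank 1, with invariant factors (1).

Computing H_k = (kernel of ∂_k) / (image of ∂_{k+1}):

  H_0: rank C_0 − rank ∂_1 = 2 − 1 = 1, and the invariant factors of ∂_1 are all 1, so H_0 ≅ Z.
  H_1: rank ker ∂_1 − rank ∂_2 = (1 − 1) − 0 = 0, and there is no ∂_2, so H_1 ≅ 0.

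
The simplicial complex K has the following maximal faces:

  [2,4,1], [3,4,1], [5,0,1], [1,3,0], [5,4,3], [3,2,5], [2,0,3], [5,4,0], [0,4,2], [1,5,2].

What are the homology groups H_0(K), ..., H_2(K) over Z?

H_0 = Z,  H_1 = Z/2,  H_2 = 0.

Take the total order 0 < 1 < 2 < 3 < 4 < 5 on the vertex set. Then K (dimension 2) consists of the simplices:

  0-simplices (6): [0], [1], [2], [3], [4], [5]
  1-simplices (15): [0,1], [0,2], [0,3], [0,4], [0,5], [1,2], [1,3], [1,4], [1,5], [2,3], [2,4], [2,5], [3,4], [3,5], [4,5]
  2-simplices (10): [0,1,3], [0,1,5], [0,2,3], [0,2,4], [0,4,5], [1,2,4], [1,2,5], [1,3,4], [2,3,5], [3,4,5]

giving chain groups C_0 ≅ Z^6, C_1 ≅ Z^15, C_2 ≅ Z^10.

∂_1: C_1 → C_0 maps an edge to its endpoints' difference, ∂[p,q] = q − p. For instance
  ∂[1,2] = [2] − [1].
This gives a 6×15 integer matrix of rank 5; reducing to Smith normal form yields diagonal entries (1,1,1,1,1).

The boundary map ∂_2: C_2 → C_1 maps a triangle to the signed sum of its edges. For instance
  ∂[1,2,4] = [2,4] − [1,4] + [1,2],
  ∂[0,2,3] = [2,3] − [0,3] + [0,2].
This gives a 15×10 integer matrix of rank 10; reducing to Smith normal form yields diagonal entries (1,1,1,1,1,1,1,1,1,2).

From H_k ≅ ker(∂_k) / im(∂_{k+1}) we obtain:

  H_0: rank C_0 − rank ∂_1 = 6 − 5 = 1, and the invariant factors of ∂_1 are all 1, so H_0 = Z.
  H_1: rank ker ∂_1 − rank ∂_2 = (15 − 5) − 10 = 0, and ∂_2 has invariant factor 2 > 1, so H_1 = Z/2.
  H_2: rank ker ∂_2 − rank ∂_3 = (10 − 10) − 0 = 0, and there is no ∂_3, so H_2 = 0.

(K is a triangulation of the real projective plane RP^2.)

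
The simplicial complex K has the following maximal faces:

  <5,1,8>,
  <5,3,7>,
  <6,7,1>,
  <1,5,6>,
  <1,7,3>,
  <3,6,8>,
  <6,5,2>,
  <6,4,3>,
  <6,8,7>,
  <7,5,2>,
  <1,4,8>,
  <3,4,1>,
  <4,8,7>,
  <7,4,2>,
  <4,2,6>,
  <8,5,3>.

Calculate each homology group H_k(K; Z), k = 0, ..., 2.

H_0 = Z,  H_1 = Z^2,  H_2 = Z.

Take the total order 1 < 2 < 3 < 4 < 5 < 6 < 7 < 8 on the vertex set. Then K (dimension 2) consists of the simplices:

  0-simplices (8): [1], [2], [3], [4], [5], [6], [7], [8]
  1-simplices (24): (24 of them)
  2-simplices (16): [1,3,4], [1,3,7], [1,4,8], [1,5,6], [1,5,8], [1,6,7], [2,4,6], [2,4,7], [2,5,6], [2,5,7], [3,4,6], [3,5,7], [3,5,8], [3,6,8], [4,7,8], [6,7,8]

giving chain groups C_0 ≅ Z^8, C_1 ≅ Z^24, C_2 ≅ Z^16.

Boundary ∂_1: C_1 → C_0 sends each edge [p,q] (with p < q) to q − p. For instance
  ∂[1,6] = [6] − [1].
As a 8×24 matrix over Z this has rank 7, with invariant factors (1,1,1,1,1,1,1).

∂_2: C_2 → C_1 maps a triangle to the signed sum of its edges. For instance
  ∂[2,4,7] = [4,7] − [2,7] + [2,4],
  ∂[3,4,6] = [4,6] − [3,6] + [3,4].
The resulting 24×16 matrix has rank 15, and its Smith normal form has invariant factors (1,1,1,1,1,1,1,1,1,1,1,1,1,1,1).

Reading off H_k = ker ∂_k / im ∂_{k+1}:

  H_0: rank C_0 − rank ∂_1 = 8 − 7 = 1, and the invariant factors of ∂_1 are all 1, so H_0 ≅ Z.
  H_1: rank ker ∂_1 − rank ∂_2 = (24 − 7) − 15 = 2, and the invariant factors of ∂_2 are all 1, so H_1 ≅ Z^2.
  H_2: rank ker ∂_2 − rank ∂_3 = (16 − 15) − 0 = 1, and there is no ∂_3, so H_2 ≅ Z.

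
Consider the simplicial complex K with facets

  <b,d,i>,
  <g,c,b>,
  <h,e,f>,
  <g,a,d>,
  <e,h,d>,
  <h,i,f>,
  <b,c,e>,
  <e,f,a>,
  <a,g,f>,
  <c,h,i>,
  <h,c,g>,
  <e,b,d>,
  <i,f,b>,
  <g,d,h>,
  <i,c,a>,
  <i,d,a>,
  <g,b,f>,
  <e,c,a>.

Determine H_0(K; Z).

H_0 = Z.

K has 9 vertices, 27 edges, 18 triangles.
rank ∂_0 = 0, rank ∂_1 = 8 ⇒ b_0 = 9 − 0 − 8 = 1; all invariant factors of ∂_1 are 1 so no torsion. So H_0 ≅ Z.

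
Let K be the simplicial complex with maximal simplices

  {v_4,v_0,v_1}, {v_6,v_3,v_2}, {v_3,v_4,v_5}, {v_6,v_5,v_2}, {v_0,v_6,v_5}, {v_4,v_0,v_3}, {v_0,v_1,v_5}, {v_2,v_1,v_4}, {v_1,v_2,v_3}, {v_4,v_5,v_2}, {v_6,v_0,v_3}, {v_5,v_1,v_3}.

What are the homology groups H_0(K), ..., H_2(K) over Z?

Take the total order v_0 < v_1 < v_2 < v_3 < v_4 < v_5 < v_6 on the vertex set. Then K (dimension 2) consists of the simplices:

  0-simplices (7): [v_0], [v_1], [v_2], [v_3], [v_4], [v_5], [v_6]
  1-simplices (18): (18 of them)
  2-simplices (12): (12 of them)

Hence C_0 ≅ Z^7, C_1 ≅ Z^18, C_2 ≅ Z^12.

Boundary ∂_1: C_1 → C_0 sends each edge [p,q] (with p < q) to q − p.
As a 7×18 matrix over Z this has rank 6, with invariant factors (1,1,1,1,1,1).

Boundary ∂_2: C_2 → C_1 sends each 2-simplex [p,q,r] to [q,r] − [p,r] + [p,q]. For instance
  ∂[v_0,v_5,v_6] = [v_5,v_6] − [v_0,v_6] + [v_0,v_5],
  ∂[v_0,v_3,v_6] = [v_3,v_6] − [v_0,v_6] + [v_0,v_3].
The resulting 18×12 matrix has rank 12, and its Smith normal form has invariant factors (1,1,1,1,1,1,1,1,1,1,1,2).

Computing H_k = (kernel of ∂_k) / (image of ∂_{k+1}):

  H_0: rank C_0 − rank ∂_1 = 7 − 6 = 1, and the invariant factors of ∂_1 are all 1, so H_0 = Z.
  H_1: rank ker ∂_1 − rank ∂_2 = (18 − 6) − 12 = 0, and ∂_2 has invariant factor 2 > 1, so H_1 = Z/2.
  H_2: rank ker ∂_2 − rank ∂_3 = (12 − 12) − 0 = 0, and there is no ∂_3, so H_2 = 0.

As a check, the Euler characteristic is 7 − 18 + 12 = 1, which agrees with 1 − 0 + 0 = 1.

H_0 = Z,  H_1 = Z/2,  H_2 = 0.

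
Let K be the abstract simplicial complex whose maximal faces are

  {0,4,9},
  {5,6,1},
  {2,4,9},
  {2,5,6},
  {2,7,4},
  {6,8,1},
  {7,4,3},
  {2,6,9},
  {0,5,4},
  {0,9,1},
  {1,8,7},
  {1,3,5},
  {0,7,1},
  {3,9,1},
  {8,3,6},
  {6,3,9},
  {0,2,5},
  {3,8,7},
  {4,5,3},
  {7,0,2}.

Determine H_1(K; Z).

H_1 ≅ Z ⊕ Z_2.

We work with the vertex ordering 0 < 1 < 2 < 3 < 4 < 5 < 6 < 7 < 8 < 9. The simplices of K, each written with vertices in increasing order, are:

  0-simplices (10): [0], [1], [2], [3], [4], [5], [6], [7], [8], [9]
  1-simplices (30): (30 of them)
  2-simplices (20): (20 of them)

giving chain groups C_0 ≅ Z^10, C_1 ≅ Z^30, C_2 ≅ Z^20.

∂_1: C_1 → C_0 maps an edge to its endpoints' difference, ∂[p,q] = q − p. For instance
  ∂[0,7] = [7] − [0].
The resulting 10×30 matrix has rank 9, and its Smith normal form has invariant factors (1,1,1,1,1,1,1,1,1).

∂_2: C_2 → C_1 acts by ∂[p,q,r] = [q,r] − [p,r] + [p,q]. For instance
  ∂[2,4,7] = [4,7] − [2,7] + [2,4],
  ∂[3,6,9] = [6,9] − [3,9] + [3,6].
The resulting 30×20 matrix has rank 20, and its Smith normal form has invariant factors (1,1,1,1,1,1,1,1,1,1,1,1,1,1,1,1,1,1,1,2).

Computing H_k = (kernel of ∂_k) / (image of ∂_{k+1}):

  H_1: rank ker ∂_1 − rank ∂_2 = (30 − 9) − 20 = 1, and ∂_2 has invariant factor 2 > 1, so H_1 ≅ Z ⊕ Z_2.

(K is a triangulation of the Klein bottle.)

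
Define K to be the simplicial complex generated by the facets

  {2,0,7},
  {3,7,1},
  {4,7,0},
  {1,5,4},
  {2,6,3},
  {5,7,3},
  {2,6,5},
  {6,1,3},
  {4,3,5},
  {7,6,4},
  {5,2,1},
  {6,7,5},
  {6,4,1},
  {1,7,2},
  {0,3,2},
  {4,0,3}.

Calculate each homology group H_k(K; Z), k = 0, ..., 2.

H_0 = Z,  H_1 = Z^2,  H_2 = Z.

Fix the vertex order 0 < 1 < 2 < 3 < 4 < 5 < 6 < 7 and write every simplex with vertices in increasing order. Then dim K = 2 and the simplices of K are:

  0-simplices (8): [0], [1], [2], [3], [4], [5], [6], [7]
  1-simplices (24): (24 of them)
  2-simplices (16): [0,2,3], [0,2,7], [0,3,4], [0,4,7], [1,2,5], [1,2,7], [1,3,6], [1,3,7], [1,4,5], [1,4,6], [2,3,6], [2,5,6], [3,4,5], [3,5,7], [4,6,7], [5,6,7]

Hence C_0 ≅ Z^8, C_1 ≅ Z^24, C_2 ≅ Z^16.

The boundary map ∂_1: C_1 → C_0 is given by ∂[p,q] = [q] − [p].
The 8×24 boundary matrix has rank 7 and Smith normal form diag(1,1,1,1,1,1,1).

∂_2: C_2 → C_1 acts by ∂[p,q,r] = [q,r] − [p,r] + [p,q]. For instance
  ∂[3,4,5] = [4,5] − [3,5] + [3,4],
  ∂[3,5,7] = [5,7] − [3,7] + [3,5].
The 24×16 boundary matrix has rank 15 and Smith normal form diag(1,1,1,1,1,1,1,1,1,1,1,1,1,1,1).

Computing H_k = (kernel of ∂_k) / (image of ∂_{k+1}):

  H_0: rank C_0 − rank ∂_1 = 8 − 7 = 1, and the invariant factors of ∂_1 are all 1, so H_0 ≅ Z.
  H_1: rank ker ∂_1 − rank ∂_2 = (24 − 7) − 15 = 2, and the invariant factors of ∂_2 are all 1, so H_1 ≅ Z^2.
  H_2: rank ker ∂_2 − rank ∂_3 = (16 − 15) − 0 = 1, and there is no ∂_3, so H_2 ≅ Z.

As a check, the Euler characteristic is 8 − 24 + 16 = 0, which agrees with 1 − 2 + 1 = 0.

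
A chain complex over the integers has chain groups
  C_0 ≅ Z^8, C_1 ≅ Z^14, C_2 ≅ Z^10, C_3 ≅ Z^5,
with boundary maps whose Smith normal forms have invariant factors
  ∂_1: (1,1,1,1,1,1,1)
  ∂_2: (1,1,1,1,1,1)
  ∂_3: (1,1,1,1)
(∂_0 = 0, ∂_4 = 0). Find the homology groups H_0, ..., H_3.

H_0 = Z,  H_1 = Z,  H_2 = 0,  H_3 = Z.

H_0: b_0 = 8 − 0 − 7 = 1; torsion from ∂_1 factors > 1: none. So H_0 = Z.
H_1: b_1 = 14 − 7 − 6 = 1; torsion from ∂_2 factors > 1: none. So H_1 = Z.
H_2: b_2 = 10 − 6 − 4 = 0; torsion from ∂_3 factors > 1: none. So H_2 = 0.
H_3: b_3 = 5 − 4 − 0 = 1; torsion from ∂_4 factors > 1: none. So H_3 = Z.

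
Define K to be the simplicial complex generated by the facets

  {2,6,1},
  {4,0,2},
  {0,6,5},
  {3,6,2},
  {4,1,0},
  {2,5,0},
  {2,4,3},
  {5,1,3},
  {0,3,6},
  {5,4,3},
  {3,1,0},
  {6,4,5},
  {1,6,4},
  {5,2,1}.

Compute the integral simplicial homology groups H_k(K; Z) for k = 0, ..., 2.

K has 7 vertices, 21 edges, 14 triangles.
rank ∂_0 = 0, rank ∂_1 = 6 ⇒ b_0 = 7 − 0 − 6 = 1; all invariant factors of ∂_1 are 1 so no torsion. So H_0 = Z.
rank ∂_1 = 6, rank ∂_2 = 13 ⇒ b_1 = 21 − 6 − 13 = 2; all invariant factors of ∂_2 are 1 so no torsion. So H_1 = Z^2.
rank ∂_2 = 13, rank ∂_3 = 0 ⇒ b_2 = 14 − 13 − 0 = 1. So H_2 = Z.

H_0 ≅ Z,  H_1 ≅ Z^2,  H_2 ≅ Z.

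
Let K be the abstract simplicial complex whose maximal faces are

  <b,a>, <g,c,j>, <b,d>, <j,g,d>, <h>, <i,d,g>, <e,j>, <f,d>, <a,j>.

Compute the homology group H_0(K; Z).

H_0 = Z^2.

Take the total order a < b < c < d < e < f < g < h < i < j on the vertex set. Then K (dimension 2) consists of the simplices:

  0-simplices (10): a, b, c, d, e, f, g, h, i, j
  1-simplices (12): ab, aj, bd, cg, cj, df, dg, di, dj, ej, gi, gj
  2-simplices (3): cgj, dgi, dgj

giving chain groups C_0 ≅ Z^10, C_1 ≅ Z^12, C_2 ≅ Z^3.

The boundary map ∂_1: C_1 → C_0 sends each edge [p,q] (with p < q) to q − p. For instance
  ∂di = i − d.
This gives a 10×12 integer matrix of rank 8; reducing to Smith normal form yields diagonal entries (1,1,1,1,1,1,1,1).

Boundary ∂_2: C_2 → C_1 maps a triangle to the signed sum of its edges. For instance
  ∂dgi = gi − di + dg,
  ∂dgj = gj − dj + dg.
This gives a 12×3 integer matrix of rank 3; reducing to Smith normal form yields diagonal entries (1,1,1).

Computing H_k = (kernel of ∂_k) / (image of ∂_{k+1}):

  H_0: rank C_0 − rank ∂_1 = 10 − 8 = 2, and the invariant factors of ∂_1 are all 1, so H_0 ≅ Z^2.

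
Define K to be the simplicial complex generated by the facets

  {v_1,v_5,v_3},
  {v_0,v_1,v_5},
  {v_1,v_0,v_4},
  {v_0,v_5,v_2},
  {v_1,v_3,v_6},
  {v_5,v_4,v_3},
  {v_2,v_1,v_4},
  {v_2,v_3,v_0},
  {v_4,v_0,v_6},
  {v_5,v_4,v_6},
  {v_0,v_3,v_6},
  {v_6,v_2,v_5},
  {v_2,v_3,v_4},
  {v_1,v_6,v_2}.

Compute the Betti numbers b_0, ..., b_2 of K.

Fix the vertex order v_0 < v_1 < v_2 < v_3 < v_4 < v_5 < v_6 and write every simplex with vertices in increasing order. Then dim K = 2 and the simplices of K are:

  0-simplices (7): [v_0], [v_1], [v_2], [v_3], [v_4], [v_5], [v_6]
  1-simplices (21): (21 of them)
  2-simplices (14): (14 of them)

giving chain groups C_0 ≅ Z^7, C_1 ≅ Z^21, C_2 ≅ Z^14.

The boundary map ∂_1: C_1 → C_0 sends each edge [p,q] (with p < q) to q − p. For instance
  ∂[v_2,v_6] = [v_6] − [v_2].
As a 7×21 matrix over Z this has rank 6, with invariant factors (1,1,1,1,1,1).

∂_2: C_2 → C_1 sends each 2-simplex [p,q,r] to [q,r] − [p,r] + [p,q]. For instance
  ∂[v_0,v_2,v_3] = [v_2,v_3] − [v_0,v_3] + [v_0,v_2],
  ∂[v_2,v_5,v_6] = [v_5,v_6] − [v_2,v_6] + [v_2,v_5].
As a 21×14 matrix over Z this has rank 13, with invariant factors (1,1,1,1,1,1,1,1,1,1,1,1,1).

Computing H_k = (kernel of ∂_k) / (image of ∂_{k+1}):

  H_0: rank C_0 − rank ∂_1 = 7 − 6 = 1, and the invariant factors of ∂_1 are all 1, so H_0 ≅ Z.
  H_1: rank ker ∂_1 − rank ∂_2 = (21 − 6) − 13 = 2, and the invariant factors of ∂_2 are all 1, so H_1 ≅ Z^2.
  H_2: rank ker ∂_2 − rank ∂_3 = (14 − 13) − 0 = 1, and there is no ∂_3, so H_2 ≅ Z.

(K is a triangulation of the torus T^2.)

Hence the Betti numbers are b_0 = 1, b_1 = 2, b_2 = 1.

b_0 = 1, b_1 = 2, b_2 = 1.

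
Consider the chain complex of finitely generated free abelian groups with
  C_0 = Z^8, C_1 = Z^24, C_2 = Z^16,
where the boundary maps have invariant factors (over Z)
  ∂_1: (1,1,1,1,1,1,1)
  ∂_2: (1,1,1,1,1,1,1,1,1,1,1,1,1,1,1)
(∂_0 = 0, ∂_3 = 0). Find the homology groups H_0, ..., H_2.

H_0: b_0 = 8 − 0 − 7 = 1; torsion from ∂_1 factors > 1: none. So H_0 ≅ Z.
H_1: b_1 = 24 − 7 − 15 = 2; torsion from ∂_2 factors > 1: none. So H_1 ≅ Z^2.
H_2: b_2 = 16 − 15 − 0 = 1; torsion from ∂_3 factors > 1: none. So H_2 ≅ Z.

H_0 ≅ Z,  H_1 ≅ Z^2,  H_2 ≅ Z.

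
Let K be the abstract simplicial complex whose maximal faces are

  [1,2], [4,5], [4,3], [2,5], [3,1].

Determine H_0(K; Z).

H_0 ≅ Z.

Take the total order 1 < 2 < 3 < 4 < 5 on the vertex set. Then K (dimension 1) consists of the simplices:

  0-simplices (5): [1], [2], [3], [4], [5]
  1-simplices (5): [1,2], [1,3], [2,5], [3,4], [4,5]

Hence C_0 ≅ Z^5, C_1 ≅ Z^5.

The boundary map ∂_1: C_1 → C_0 sends each edge [p,q] (with p < q) to q − p. For instance
  ∂[1,3] = [3] − [1].
The resulting 5×5 matrix has rank 4, and its Smith normal form has invariant factors (1,1,1,1).

Computing H_k = (kernel of ∂_k) / (image of ∂_{k+1}):

  H_0: rank C_0 − rank ∂_1 = 5 − 4 = 1, and the invariant factors of ∂_1 are all 1, so H_0 ≅ Z.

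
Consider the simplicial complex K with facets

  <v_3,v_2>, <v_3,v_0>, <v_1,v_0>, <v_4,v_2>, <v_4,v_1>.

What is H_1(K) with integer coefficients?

Take the total order v_0 < v_1 < v_2 < v_3 < v_4 on the vertex set. Then K (dimension 1) consists of the simplices:

  0-simplices (5): [v_0], [v_1], [v_2], [v_3], [v_4]
  1-simplices (5): [v_0,v_1], [v_0,v_3], [v_1,v_4], [v_2,v_3], [v_2,v_4]

Hence C_0 ≅ Z^5, C_1 ≅ Z^5.

Boundary ∂_1: C_1 → C_0 is given by ∂[p,q] = [q] − [p]. For instance
  ∂[v_1,v_4] = [v_4] − [v_1].
This gives a 5×5 integer matrix of rank 4; reducing to Smith normal form yields diagonal entries (1,1,1,1).

From H_k ≅ ker(∂_k) / im(∂_{k+1}) we obtain:

  H_1: rank ker ∂_1 − rank ∂_2 = (5 − 4) − 0 = 1, and there is no ∂_2, so H_1 = Z.

H_1 ≅ Z.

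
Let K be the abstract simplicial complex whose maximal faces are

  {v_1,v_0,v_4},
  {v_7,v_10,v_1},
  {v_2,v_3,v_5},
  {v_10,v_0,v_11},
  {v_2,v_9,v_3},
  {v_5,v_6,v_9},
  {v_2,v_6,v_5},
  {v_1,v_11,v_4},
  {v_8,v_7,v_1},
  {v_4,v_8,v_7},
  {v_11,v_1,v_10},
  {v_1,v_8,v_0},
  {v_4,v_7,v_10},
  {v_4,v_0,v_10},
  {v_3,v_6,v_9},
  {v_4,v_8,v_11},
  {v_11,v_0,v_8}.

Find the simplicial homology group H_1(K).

Fix the vertex order v_0 < v_1 < v_2 < v_3 < v_4 < v_5 < v_6 < v_7 < v_8 < v_9 < v_10 < v_11 and write every simplex with vertices in increasing order. Then dim K = 2 and the simplices of K are:

  0-simplices (12): [v_0], [v_1], [v_2], [v_3], [v_4], [v_5], [v_6], [v_7], [v_8], [v_9], [v_10], [v_11]
  1-simplices (28): (28 of them)
  2-simplices (17): (17 of them)

giving chain groups C_0 ≅ Z^12, C_1 ≅ Z^28, C_2 ≅ Z^17.

The boundary map ∂_1: C_1 → C_0 sends each edge [p,q] (with p < q) to q − p.
The resulting 12×28 matrix has rank 10, and its Smith normal form has invariant factors (1,1,1,1,1,1,1,1,1,1).

The boundary map ∂_2: C_2 → C_1 sends each 2-simplex [p,q,r] to [q,r] − [p,r] + [p,q]. For instance
  ∂[v_1,v_4,v_11] = [v_4,v_11] − [v_1,v_11] + [v_1,v_4],
  ∂[v_4,v_8,v_11] = [v_8,v_11] − [v_4,v_11] + [v_4,v_8].
As a 28×17 matrix over Z this has rank 17, with invariant factors (1,1,1,1,1,1,1,1,1,1,1,1,1,1,1,1,2).

Now H_k = ker ∂_k / im ∂_{k+1}, so:

  H_1: rank ker ∂_1 − rank ∂_2 = (28 − 10) − 17 = 1, and ∂_2 has invariant factor 2 > 1, so H_1 ≅ Z ⊕ Z/2Z.

(K is a triangulation of the disjoint union of the real projective plane RP^2 and the Möbius band.)

H_1 = Z ⊕ Z/2Z.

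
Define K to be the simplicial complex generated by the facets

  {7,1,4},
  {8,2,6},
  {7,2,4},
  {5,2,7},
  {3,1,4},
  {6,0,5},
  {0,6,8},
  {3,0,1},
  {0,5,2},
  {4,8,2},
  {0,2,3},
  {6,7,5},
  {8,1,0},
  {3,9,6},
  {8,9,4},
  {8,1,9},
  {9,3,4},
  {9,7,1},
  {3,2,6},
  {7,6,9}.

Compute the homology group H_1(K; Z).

Fix the vertex order 0 < 1 < 2 < 3 < 4 < 5 < 6 < 7 < 8 < 9 and write every simplex with vertices in increasing order. Then dim K = 2 and the simplices of K are:

  0-simplices (10): [0], [1], [2], [3], [4], [5], [6], [7], [8], [9]
  1-simplices (30): (30 of them)
  2-simplices (20): (20 of them)

giving chain groups C_0 ≅ Z^10, C_1 ≅ Z^30, C_2 ≅ Z^20.

Boundary ∂_1: C_1 → C_0 sends each edge [p,q] (with p < q) to q − p. For instance
  ∂[4,8] = [8] − [4].
The resulting 10×30 matrix has rank 9, and its Smith normal form has invariant factors (1,1,1,1,1,1,1,1,1).

Boundary ∂_2: C_2 → C_1 maps a triangle to the signed sum of its edges. For instance
  ∂[3,6,9] = [6,9] − [3,9] + [3,6],
  ∂[0,1,8] = [1,8] − [0,8] + [0,1].
The resulting 30×20 matrix has rank 20, and its Smith normal form has invariant factors (1,1,1,1,1,1,1,1,1,1,1,1,1,1,1,1,1,1,1,2).

Reading off H_k = ker ∂_k / im ∂_{k+1}:

  H_1: rank ker ∂_1 − rank ∂_2 = (30 − 9) − 20 = 1, and ∂_2 has invariant factor 2 > 1, so H_1 ≅ Z ⊕ Z/2.

H_1 ≅ Z ⊕ Z/2.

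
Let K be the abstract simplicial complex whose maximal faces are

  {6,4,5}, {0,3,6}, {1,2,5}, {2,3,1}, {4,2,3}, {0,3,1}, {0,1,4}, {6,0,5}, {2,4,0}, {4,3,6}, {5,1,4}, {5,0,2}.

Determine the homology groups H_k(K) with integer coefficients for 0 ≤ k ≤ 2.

K has 7 vertices, 18 edges, 12 triangles.
rank ∂_0 = 0, rank ∂_1 = 6 ⇒ b_0 = 7 − 0 − 6 = 1; all invariant factors of ∂_1 are 1 so no torsion. So H_0 ≅ Z.
rank ∂_1 = 6, rank ∂_2 = 12 ⇒ b_1 = 18 − 6 − 12 = 0; ∂_2 has invariant factor(s) [2] giving torsion. So H_1 ≅ Z/2Z.
rank ∂_2 = 12, rank ∂_3 = 0 ⇒ b_2 = 12 − 12 − 0 = 0. So H_2 ≅ 0.

H_0 = Z,  H_1 = Z/2Z,  H_2 = 0.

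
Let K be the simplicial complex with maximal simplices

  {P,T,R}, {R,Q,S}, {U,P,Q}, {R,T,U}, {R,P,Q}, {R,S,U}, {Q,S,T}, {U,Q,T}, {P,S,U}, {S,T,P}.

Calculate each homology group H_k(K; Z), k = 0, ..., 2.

H_0 = Z,  H_1 = Z/2Z,  H_2 = 0.

Take the total order P < Q < R < S < T < U on the vertex set. Then K (dimension 2) consists of the simplices:

  0-simplices (6): P, Q, R, S, T, U
  1-simplices (15): PQ, PR, PS, PT, PU, QR, QS, QT, QU, RS, RT, RU, ST, SU, TU
  2-simplices (10): PQR, PQU, PRT, PST, PSU, QRS, QST, QTU, RSU, RTU

Hence C_0 ≅ Z^6, C_1 ≅ Z^15, C_2 ≅ Z^10.

Boundary ∂_1: C_1 → C_0 maps an edge to its endpoints' difference, ∂[p,q] = q − p.
This gives a 6×15 integer matrix of rank 5; reducing to Smith normal form yields diagonal entries (1,1,1,1,1).

The boundary map ∂_2: C_2 → C_1 acts by ∂[p,q,r] = [q,r] − [p,r] + [p,q]. For instance
  ∂PSU = SU − PU + PS,
  ∂PRT = RT − PT + PR.
The 15×10 boundary matrix has rank 10 and Smith normal form diag(1,1,1,1,1,1,1,1,1,2).

Now H_k = ker ∂_k / im ∂_{k+1}, so:

  H_0: rank C_0 − rank ∂_1 = 6 − 5 = 1, and the invariant factors of ∂_1 are all 1, so H_0 ≅ Z.
  H_1: rank ker ∂_1 − rank ∂_2 = (15 − 5) − 10 = 0, and ∂_2 has invariant factor 2 > 1, so H_1 ≅ Z/2Z.
  H_2: rank ker ∂_2 − rank ∂_3 = (10 − 10) − 0 = 0, and there is no ∂_3, so H_2 ≅ 0.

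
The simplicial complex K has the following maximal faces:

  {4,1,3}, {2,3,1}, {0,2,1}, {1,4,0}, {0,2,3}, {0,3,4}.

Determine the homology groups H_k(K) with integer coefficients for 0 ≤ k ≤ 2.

H_0 ≅ Z,  H_1 = 0,  H_2 ≅ Z.

Fix the vertex order 0 < 1 < 2 < 3 < 4 and write every simplex with vertices in increasing order. Then dim K = 2 and the simplices of K are:

  0-simplices (5): [0], [1], [2], [3], [4]
  1-simplices (9): [0,1], [0,2], [0,3], [0,4], [1,2], [1,3], [1,4], [2,3], [3,4]
  2-simplices (6): [0,1,2], [0,1,4], [0,2,3], [0,3,4], [1,2,3], [1,3,4]

so the chain groups are C_0 ≅ Z^5, C_1 ≅ Z^9, C_2 ≅ Z^6.

Boundary ∂_1: C_1 → C_0 maps an edge to its endpoints' difference, ∂[p,q] = q − p. For instance
  ∂[1,3] = [3] − [1].
This gives a 5×9 integer matrix of rank 4; reducing to Smith normal form yields diagonal entries (1,1,1,1).

Boundary ∂_2: C_2 → C_1 maps a triangle to the signed sum of its edges. For instance
  ∂[0,2,3] = [2,3] − [0,3] + [0,2],
  ∂[0,3,4] = [3,4] − [0,4] + [0,3].
The resulting 9×6 matrix has rank 5, and its Smith normal form has invariant factors (1,1,1,1,1).

Now H_k = ker ∂_k / im ∂_{k+1}, so:

  H_0: rank C_0 − rank ∂_1 = 5 − 4 = 1, and the invariant factors of ∂_1 are all 1, so H_0 = Z.
  H_1: rank ker ∂_1 − rank ∂_2 = (9 − 4) − 5 = 0, and the invariant factors of ∂_2 are all 1, so H_1 = 0.
  H_2: rank ker ∂_2 − rank ∂_3 = (6 − 5) − 0 = 1, and there is no ∂_3, so H_2 = Z.

As a check, the Euler characteristic is 5 − 9 + 6 = 2, which agrees with 1 − 0 + 1 = 2.
(K is a triangulation of the 2-sphere S^2.)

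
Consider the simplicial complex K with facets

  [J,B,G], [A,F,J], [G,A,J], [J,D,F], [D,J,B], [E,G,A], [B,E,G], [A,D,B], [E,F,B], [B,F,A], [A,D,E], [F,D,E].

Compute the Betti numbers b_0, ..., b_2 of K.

b_0 = 1, b_1 = 0, b_2 = 0.

Order the vertices as A < B < D < E < F < G < J. Listing each simplex with vertices in this order, K has dimension 2 with simplices:

  0-simplices (7): A, B, D, E, F, G, J
  1-simplices (18): AB, AD, AE, AF, AG, AJ, BD, BE, BF, BG, BJ, DE, DF, DJ, EF, EG, FJ, GJ
  2-simplices (12): ABD, ABF, ADE, AEG, AFJ, AGJ, BDJ, BEF, BEG, BGJ, DEF, DFJ

giving chain groups C_0 ≅ Z^7, C_1 ≅ Z^18, C_2 ≅ Z^12.

∂_1: C_1 → C_0 maps an edge to its endpoints' difference, ∂[p,q] = q − p. For instance
  ∂AG = G − A.
The 7×18 boundary matrix has rank 6 and Smith normal form diag(1,1,1,1,1,1).

∂_2: C_2 → C_1 sends each 2-simplex [p,q,r] to [q,r] − [p,r] + [p,q]. For instance
  ∂DEF = EF − DF + DE,
  ∂BEF = EF − BF + BE.
This gives a 18×12 integer matrix of rank 12; reducing to Smith normal form yields diagonal entries (1,1,1,1,1,1,1,1,1,1,1,2).

Computing H_k = (kernel of ∂_k) / (image of ∂_{k+1}):

  H_0: rank C_0 − rank ∂_1 = 7 − 6 = 1, and the invariant factors of ∂_1 are all 1, so H_0 = Z.
  H_1: rank ker ∂_1 − rank ∂_2 = (18 − 6) − 12 = 0, and ∂_2 has invariant factor 2 > 1, so H_1 = Z/2.
  H_2: rank ker ∂_2 − rank ∂_3 = (12 − 12) − 0 = 0, and there is no ∂_3, so H_2 = 0.

Hence the Betti numbers are b_0 = 1, b_1 = 0, b_2 = 0.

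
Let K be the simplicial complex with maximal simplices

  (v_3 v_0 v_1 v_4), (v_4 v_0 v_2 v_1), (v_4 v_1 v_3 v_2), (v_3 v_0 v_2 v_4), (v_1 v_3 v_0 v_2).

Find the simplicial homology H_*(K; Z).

H_0 ≅ Z,  H_1 = 0,  H_2 = 0,  H_3 ≅ Z.

We work with the vertex ordering v_0 < v_1 < v_2 < v_3 < v_4. The simplices of K, each written with vertices in increasing order, are:

  0-simplices (5): [v_0], [v_1], [v_2], [v_3], [v_4]
  1-simplices (10): [v_0,v_1], [v_0,v_2], [v_0,v_3], [v_0,v_4], [v_1,v_2], [v_1,v_3], [v_1,v_4], [v_2,v_3], [v_2,v_4], [v_3,v_4]
  2-simplices (10): [v_0,v_1,v_2], [v_0,v_1,v_3], [v_0,v_1,v_4], [v_0,v_2,v_3], [v_0,v_2,v_4], [v_0,v_3,v_4], [v_1,v_2,v_3], [v_1,v_2,v_4], [v_1,v_3,v_4], [v_2,v_3,v_4]
  3-simplices (5): [v_0,v_1,v_2,v_3], [v_0,v_1,v_2,v_4], [v_0,v_1,v_3,v_4], [v_0,v_2,v_3,v_4], [v_1,v_2,v_3,v_4]

giving chain groups C_0 ≅ Z^5, C_1 ≅ Z^10, C_2 ≅ Z^10, C_3 ≅ Z^5.

Boundary ∂_1: C_1 → C_0 maps an edge to its endpoints' difference, ∂[p,q] = q − p.
The 5×10 boundary matrix has rank 4 and Smith normal form diag(1,1,1,1).

∂_2: C_2 → C_1 sends each 2-simplex [p,q,r] to [q,r] − [p,r] + [p,q]. For instance
  ∂[v_0,v_3,v_4] = [v_3,v_4] − [v_0,v_4] + [v_0,v_3],
  ∂[v_0,v_2,v_3] = [v_2,v_3] − [v_0,v_3] + [v_0,v_2].
The 10×10 boundary matrix has rank 6 and Smith normal form diag(1,1,1,1,1,1).

The boundary map ∂_3: C_3 → C_2 sends each 3-simplex σ to the alternating sum Σ_i (−1)^i (σ with its i-th vertex removed). For instance
  ∂[v_0,v_1,v_2,v_3] = [v_1,v_2,v_3] − [v_0,v_2,v_3] + [v_0,v_1,v_3] − [v_0,v_1,v_2],
  ∂[v_0,v_1,v_3,v_4] = [v_1,v_3,v_4] − [v_0,v_3,v_4] + [v_0,v_1,v_4] − [v_0,v_1,v_3].
The resulting 10×5 matrix has rank 4, and its Smith normal form has invariant factors (1,1,1,1).

From H_k ≅ ker(∂_k) / im(∂_{k+1}) we obtain:

  H_0: rank C_0 − rank ∂_1 = 5 − 4 = 1, and the invariant factors of ∂_1 are all 1, so H_0 = Z.
  H_1: rank ker ∂_1 − rank ∂_2 = (10 − 4) − 6 = 0, and the invariant factors of ∂_2 are all 1, so H_1 = 0.
  H_2: rank ker ∂_2 − rank ∂_3 = (10 − 6) − 4 = 0, and the invariant factors of ∂_3 are all 1, so H_2 = 0.
  H_3: rank ker ∂_3 − rank ∂_4 = (5 − 4) − 0 = 1, and there is no ∂_4, so H_3 = Z.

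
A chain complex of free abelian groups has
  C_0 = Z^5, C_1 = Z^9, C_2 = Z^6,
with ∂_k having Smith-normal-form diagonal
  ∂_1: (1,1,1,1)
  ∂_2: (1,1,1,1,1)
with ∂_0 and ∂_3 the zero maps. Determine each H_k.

H_0: b_0 = 5 − 0 − 4 = 1; torsion from ∂_1 factors > 1: none. So H_0 = Z.
H_1: b_1 = 9 − 4 − 5 = 0; torsion from ∂_2 factors > 1: none. So H_1 = 0.
H_2: b_2 = 6 − 5 − 0 = 1; torsion from ∂_3 factors > 1: none. So H_2 = Z.

H_0 = Z,  H_1 = 0,  H_2 = Z.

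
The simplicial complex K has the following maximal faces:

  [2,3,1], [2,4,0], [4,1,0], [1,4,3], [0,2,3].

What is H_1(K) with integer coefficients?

We work with the vertex ordering 0 < 1 < 2 < 3 < 4. The simplices of K, each written with vertices in increasing order, are:

  0-simplices (5): [0], [1], [2], [3], [4]
  1-simplices (10): [0,1], [0,2], [0,3], [0,4], [1,2], [1,3], [1,4], [2,3], [2,4], [3,4]
  2-simplices (5): [0,1,4], [0,2,3], [0,2,4], [1,2,3], [1,3,4]

giving chain groups C_0 ≅ Z^5, C_1 ≅ Z^10, C_2 ≅ Z^5.

Boundary ∂_1: C_1 → C_0 is given by ∂[p,q] = [q] − [p].
As a 5×10 matrix over Z this has rank 4, with invariant factors (1,1,1,1).

∂_2: C_2 → C_1 acts by ∂[p,q,r] = [q,r] − [p,r] + [p,q]. For instance
  ∂[0,2,4] = [2,4] − [0,4] + [0,2],
  ∂[1,3,4] = [3,4] − [1,4] + [1,3].
This gives a 10×5 integer matrix of rank 5; reducing to Smith normal form yields diagonal entries (1,1,1,1,1).

Computing H_k = (kernel of ∂_k) / (image of ∂_{k+1}):

  H_1: rank ker ∂_1 − rank ∂_2 = (10 − 4) − 5 = 1, and the invariant factors of ∂_2 are all 1, so H_1 ≅ Z.

(K is a triangulation of the Möbius band.)

H_1 = Z.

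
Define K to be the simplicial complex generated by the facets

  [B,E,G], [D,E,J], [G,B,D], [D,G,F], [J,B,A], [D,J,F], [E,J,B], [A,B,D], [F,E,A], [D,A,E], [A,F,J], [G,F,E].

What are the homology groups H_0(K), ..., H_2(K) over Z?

Fix the vertex order A < B < D < E < F < G < J and write every simplex with vertices in increasing order. Then dim K = 2 and the simplices of K are:

  0-simplices (7): A, B, D, E, F, G, J
  1-simplices (18): AB, AD, AE, AF, AJ, BD, BE, BG, BJ, DE, DF, DG, DJ, EF, EG, EJ, FG, FJ
  2-simplices (12): ABD, ABJ, ADE, AEF, AFJ, BDG, BEG, BEJ, DEJ, DFG, DFJ, EFG

giving chain groups C_0 ≅ Z^7, C_1 ≅ Z^18, C_2 ≅ Z^12.

The boundary map ∂_1: C_1 → C_0 maps an edge to its endpoints' difference, ∂[p,q] = q − p. For instance
  ∂BD = D − B.
As a 7×18 matrix over Z this has rank 6, with invariant factors (1,1,1,1,1,1).

∂_2: C_2 → C_1 maps a triangle to the signed sum of its edges. For instance
  ∂AEF = EF − AF + AE,
  ∂ABD = BD − AD + AB.
The resulting 18×12 matrix has rank 12, and its Smith normal form has invariant factors (1,1,1,1,1,1,1,1,1,1,1,2).

From H_k ≅ ker(∂_k) / im(∂_{k+1}) we obtain:

  H_0: rank C_0 − rank ∂_1 = 7 − 6 = 1, and the invariant factors of ∂_1 are all 1, so H_0 ≅ Z.
  H_1: rank ker ∂_1 − rank ∂_2 = (18 − 6) − 12 = 0, and ∂_2 has invariant factor 2 > 1, so H_1 ≅ Z/2.
  H_2: rank ker ∂_2 − rank ∂_3 = (12 − 12) − 0 = 0, and there is no ∂_3, so H_2 ≅ 0.

As a check, the Euler characteristic is 7 − 18 + 12 = 1, which agrees with 1 − 0 + 0 = 1.

H_0 = Z,  H_1 = Z/2,  H_2 = 0.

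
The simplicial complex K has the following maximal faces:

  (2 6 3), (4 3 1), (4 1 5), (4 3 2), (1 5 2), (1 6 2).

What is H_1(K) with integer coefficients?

Take the total order 1 < 2 < 3 < 4 < 5 < 6 on the vertex set. Then K (dimension 2) consists of the simplices:

  0-simplices (6): [1], [2], [3], [4], [5], [6]
  1-simplices (12): [1,2], [1,3], [1,4], [1,5], [1,6], [2,3], [2,4], [2,5], [2,6], [3,4], [3,6], [4,5]
  2-simplices (6): [1,2,5], [1,2,6], [1,3,4], [1,4,5], [2,3,4], [2,3,6]

giving chain groups C_0 ≅ Z^6, C_1 ≅ Z^12, C_2 ≅ Z^6.

Boundary ∂_1: C_1 → C_0 sends each edge [p,q] (with p < q) to q − p. For instance
  ∂[3,4] = [4] − [3].
The 6×12 boundary matrix has rank 5 and Smith normal form diag(1,1,1,1,1).

∂_2: C_2 → C_1 sends each 2-simplex [p,q,r] to [q,r] − [p,r] + [p,q]. For instance
  ∂[2,3,6] = [3,6] − [2,6] + [2,3],
  ∂[1,2,5] = [2,5] − [1,5] + [1,2].
The 12×6 boundary matrix has rank 6 and Smith normal form diag(1,1,1,1,1,1).

From H_k ≅ ker(∂_k) / im(∂_{k+1}) we obtain:

  H_1: rank ker ∂_1 − rank ∂_2 = (12 − 5) − 6 = 1, and the invariant factors of ∂_2 are all 1, so H_1 = Z.

H_1 = Z.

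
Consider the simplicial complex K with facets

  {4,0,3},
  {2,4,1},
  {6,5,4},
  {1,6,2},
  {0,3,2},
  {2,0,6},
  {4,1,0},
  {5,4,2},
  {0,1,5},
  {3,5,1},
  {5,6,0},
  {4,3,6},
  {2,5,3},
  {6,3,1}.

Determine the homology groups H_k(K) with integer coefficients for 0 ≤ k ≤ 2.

H_0 = Z,  H_1 = Z^2,  H_2 = Z.

We work with the vertex ordering 0 < 1 < 2 < 3 < 4 < 5 < 6. The simplices of K, each written with vertices in increasing order, are:

  0-simplices (7): [0], [1], [2], [3], [4], [5], [6]
  1-simplices (21): [0,1], [0,2], [0,3], [0,4], [0,5], [0,6], [1,2], [1,3], [1,4], [1,5], [1,6], [2,3], [2,4], [2,5], [2,6], [3,4], [3,5], [3,6], [4,5], [4,6], [5,6]
  2-simplices (14): [0,1,4], [0,1,5], [0,2,3], [0,2,6], [0,3,4], [0,5,6], [1,2,4], [1,2,6], [1,3,5], [1,3,6], [2,3,5], [2,4,5], [3,4,6], [4,5,6]

giving chain groups C_0 ≅ Z^7, C_1 ≅ Z^21, C_2 ≅ Z^14.

The boundary map ∂_1: C_1 → C_0 maps an edge to its endpoints' difference, ∂[p,q] = q − p. For instance
  ∂[1,6] = [6] − [1].
As a 7×21 matrix over Z this has rank 6, with invariant factors (1,1,1,1,1,1).

∂_2: C_2 → C_1 sends each 2-simplex [p,q,r] to [q,r] − [p,r] + [p,q]. For instance
  ∂[0,1,4] = [1,4] − [0,4] + [0,1],
  ∂[0,2,6] = [2,6] − [0,6] + [0,2].
The 21×14 boundary matrix has rank 13 and Smith normal form diag(1,1,1,1,1,1,1,1,1,1,1,1,1).

Computing H_k = (kernel of ∂_k) / (image of ∂_{k+1}):

  H_0: rank C_0 − rank ∂_1 = 7 − 6 = 1, and the invariant factors of ∂_1 are all 1, so H_0 = Z.
  H_1: rank ker ∂_1 − rank ∂_2 = (21 − 6) − 13 = 2, and the invariant factors of ∂_2 are all 1, so H_1 = Z^2.
  H_2: rank ker ∂_2 − rank ∂_3 = (14 − 13) − 0 = 1, and there is no ∂_3, so H_2 = Z.

As a check, the Euler characteristic is 7 − 21 + 14 = 0, which agrees with 1 − 2 + 1 = 0.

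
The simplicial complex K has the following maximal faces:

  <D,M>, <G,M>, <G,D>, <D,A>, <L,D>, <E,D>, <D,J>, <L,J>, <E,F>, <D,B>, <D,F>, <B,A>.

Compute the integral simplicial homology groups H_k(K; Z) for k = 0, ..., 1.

H_0 = Z,  H_1 = Z^4.

K has 9 vertices, 12 edges.
rank ∂_0 = 0, rank ∂_1 = 8 ⇒ b_0 = 9 − 0 − 8 = 1; all invariant factors of ∂_1 are 1 so no torsion. So H_0 = Z.
rank ∂_1 = 8, rank ∂_2 = 0 ⇒ b_1 = 12 − 8 − 0 = 4. So H_1 = Z^4.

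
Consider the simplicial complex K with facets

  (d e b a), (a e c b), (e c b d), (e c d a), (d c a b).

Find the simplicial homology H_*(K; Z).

H_0 ≅ Z,  H_1 = 0,  H_2 = 0,  H_3 ≅ Z.

Take the total order a < b < c < d < e on the vertex set. Then K (dimension 3) consists of the simplices:

  0-simplices (5): a, b, c, d, e
  1-simplices (10): ab, ac, ad, ae, bc, bd, be, cd, ce, de
  2-simplices (10): abc, abd, abe, acd, ace, ade, bcd, bce, bde, cde
  3-simplices (5): abcd, abce, abde, acde, bcde

Hence C_0 ≅ Z^5, C_1 ≅ Z^10, C_2 ≅ Z^10, C_3 ≅ Z^5.

The boundary map ∂_1: C_1 → C_0 is given by ∂[p,q] = [q] − [p].
This gives a 5×10 integer matrix of rank 4; reducing to Smith normal form yields diagonal entries (1,1,1,1).

Boundary ∂_2: C_2 → C_1 maps a triangle to the signed sum of its edges. For instance
  ∂bde = de − be + bd,
  ∂ade = de − ae + ad.
The resulting 10×10 matrix has rank 6, and its Smith normal form has invariant factors (1,1,1,1,1,1).

The boundary map ∂_3: C_3 → C_2 sends each 3-simplex σ to the alternating sum Σ_i (−1)^i (σ with its i-th vertex removed). For instance
  ∂abcd = bcd − acd + abd − abc,
  ∂acde = cde − ade + ace − acd.
As a 10×5 matrix over Z this has rank 4, with invariant factors (1,1,1,1).

Reading off H_k = ker ∂_k / im ∂_{k+1}:

  H_0: rank C_0 − rank ∂_1 = 5 − 4 = 1, and the invariant factors of ∂_1 are all 1, so H_0 ≅ Z.
  H_1: rank ker ∂_1 − rank ∂_2 = (10 − 4) − 6 = 0, and the invariant factors of ∂_2 are all 1, so H_1 ≅ 0.
  H_2: rank ker ∂_2 − rank ∂_3 = (10 − 6) − 4 = 0, and the invariant factors of ∂_3 are all 1, so H_2 ≅ 0.
  H_3: rank ker ∂_3 − rank ∂_4 = (5 − 4) − 0 = 1, and there is no ∂_4, so H_3 ≅ Z.

(K is a triangulation of the 3-sphere S^3.)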